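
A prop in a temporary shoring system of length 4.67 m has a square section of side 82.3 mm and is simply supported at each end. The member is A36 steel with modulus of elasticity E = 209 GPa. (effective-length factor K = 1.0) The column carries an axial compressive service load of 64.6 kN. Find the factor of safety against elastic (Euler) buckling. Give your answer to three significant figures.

n ≈ 5.60

I = a⁴/12 = 82.3⁴/12 = 3.823×10^6 mm⁴
I = 3.823×10^6 mm⁴ = 3.823×10^-6 m⁴
Effective length L_e = K·L = 1 × 4.67 = 4.670 m
P_cr = π²EI / L_e² = π² × 209×10⁹ × 3.823×10^-6 / 4.670² = 3.616×10^5 N
Factor of safety n = P_cr / P = 361.60 / 64.6 = 5.60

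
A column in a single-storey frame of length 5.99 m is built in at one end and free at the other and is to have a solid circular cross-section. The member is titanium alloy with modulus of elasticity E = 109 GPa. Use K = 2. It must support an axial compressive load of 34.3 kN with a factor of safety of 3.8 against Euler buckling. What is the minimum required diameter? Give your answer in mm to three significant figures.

d ≈ 137 mm

Required P_cr = n·P = 3.8 × 34.3 = 130.3 kN
L_e = K·L = 2 × 5.99 = 11.98 m
Required I = P_cr·L_e²/(π²E) = 1.303×10^5 × 11.98² / (π² × 1.09×10^11) = 1.739×10^-5 m⁴
I_req = 1.739×10^7 mm⁴
Solid circle: I = πd⁴/64  ⇒  d = (64I/π)^(1/4) = (64×1.739×10^7/π)^(1/4) = 137 mm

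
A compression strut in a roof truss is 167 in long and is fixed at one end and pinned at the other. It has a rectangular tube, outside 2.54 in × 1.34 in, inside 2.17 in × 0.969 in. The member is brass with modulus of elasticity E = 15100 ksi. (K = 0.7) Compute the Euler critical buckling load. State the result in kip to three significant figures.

Weak-axis I_min = (h_o·b_o³ − h_i·b_i³)/12 with b_o = 1.34, b_i = 0.9690 in (shorter outer/inner sides).
I_min = (2.54×1.34³ − 2.170×0.9690³)/12 = 0.3448 in⁴
Effective length L_e = K·L = 0.7 × 167 = 116.9 in
P_cr = π²EI / L_e² = π² × 15100×10³ × 0.3448 / 116.9² = 3.760×10^3 lb

P_cr ≈ 3.76 kip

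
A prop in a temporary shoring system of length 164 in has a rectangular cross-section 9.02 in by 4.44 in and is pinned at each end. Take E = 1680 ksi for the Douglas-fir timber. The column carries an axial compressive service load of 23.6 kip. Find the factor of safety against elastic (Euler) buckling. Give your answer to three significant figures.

Buckling occurs about the weak axis: I_min = h·b³/12 with b = 4.44 in (the shorter side).
I_min = 9.02×4.44³/12 = 65.79 in⁴
Effective length L_e = K·L = 1 × 164 = 164.0 in
P_cr = π²EI / L_e² = π² × 1680×10³ × 65.79 / 164.0² = 4.056×10^4 lb
Factor of safety n = P_cr / P = 40.560 / 23.6 = 1.72

n ≈ 1.72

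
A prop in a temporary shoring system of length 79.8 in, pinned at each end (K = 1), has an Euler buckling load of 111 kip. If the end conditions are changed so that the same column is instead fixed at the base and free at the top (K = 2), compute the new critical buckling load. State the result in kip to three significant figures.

P_cr ∝ 1/K², so P_cr,new = P_cr,old × (K_old/K_new)² = 111 × (1/2)²
= 111 × 0.2500 = 27.8 kip

P_cr ≈ 27.8 kip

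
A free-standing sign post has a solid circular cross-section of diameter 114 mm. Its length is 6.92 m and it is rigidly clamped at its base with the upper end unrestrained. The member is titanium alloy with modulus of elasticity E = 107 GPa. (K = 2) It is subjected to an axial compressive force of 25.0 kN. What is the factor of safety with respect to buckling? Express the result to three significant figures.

I = πd⁴/64 = π×114⁴/64 = 8.291×10^6 mm⁴
I = 8.291×10^6 mm⁴ = 8.291×10^-6 m⁴
Effective length L_e = K·L = 2 × 6.92 = 13.84 m
P_cr = π²EI / L_e² = π² × 107×10⁹ × 8.291×10^-6 / 13.84² = 4.571×10^4 N
Factor of safety n = P_cr / P = 45.709 / 25.0 = 1.83

n ≈ 1.83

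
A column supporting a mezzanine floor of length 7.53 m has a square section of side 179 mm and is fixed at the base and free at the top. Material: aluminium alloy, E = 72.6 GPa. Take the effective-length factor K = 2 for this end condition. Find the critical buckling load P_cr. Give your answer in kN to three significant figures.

P_cr ≈ 270 kN

I = a⁴/12 = 179⁴/12 = 8.555×10^7 mm⁴
I = 8.555×10^7 mm⁴ = 8.555×10^-5 m⁴
Effective length L_e = K·L = 2 × 7.53 = 15.06 m
P_cr = π²EI / L_e² = π² × 72.6×10⁹ × 8.555×10^-5 / 15.06² = 2.703×10^5 N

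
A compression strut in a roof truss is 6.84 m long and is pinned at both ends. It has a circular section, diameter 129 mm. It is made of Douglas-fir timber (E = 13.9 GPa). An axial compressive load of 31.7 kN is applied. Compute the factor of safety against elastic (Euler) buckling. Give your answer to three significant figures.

I = πd⁴/64 = π×129⁴/64 = 1.359×10^7 mm⁴
I = 1.359×10^7 mm⁴ = 1.359×10^-5 m⁴
Effective length L_e = K·L = 1 × 6.84 = 6.840 m
P_cr = π²EI / L_e² = π² × 13.9×10⁹ × 1.359×10^-5 / 6.840² = 3.986×10^4 N
Factor of safety n = P_cr / P = 39.859 / 31.7 = 1.26

n ≈ 1.26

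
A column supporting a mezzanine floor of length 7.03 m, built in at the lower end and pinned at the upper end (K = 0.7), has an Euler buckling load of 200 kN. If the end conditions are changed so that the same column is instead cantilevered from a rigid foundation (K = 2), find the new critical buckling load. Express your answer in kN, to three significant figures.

P_cr ∝ 1/K², so P_cr,new = P_cr,old × (K_old/K_new)² = 200 × (0.7/2)²
= 200 × 0.1225 = 24.5 kN

P_cr ≈ 24.5 kN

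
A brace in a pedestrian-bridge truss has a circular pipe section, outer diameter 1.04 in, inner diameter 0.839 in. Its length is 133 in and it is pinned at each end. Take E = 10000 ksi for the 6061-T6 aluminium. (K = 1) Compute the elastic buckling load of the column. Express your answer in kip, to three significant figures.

d_o = 1.04 in, d_i = 0.839 in
I = π(d_o⁴ − d_i⁴)/64 = π(1.04⁴ − 0.8390⁴)/64 = 3.310×10^-2 in⁴
Effective length L_e = K·L = 1 × 133 = 133.0 in
P_cr = π²EI / L_e² = π² × 10000×10³ × 3.310×10^-2 / 133.0² = 184.7 lb

P_cr ≈ 0.185 kip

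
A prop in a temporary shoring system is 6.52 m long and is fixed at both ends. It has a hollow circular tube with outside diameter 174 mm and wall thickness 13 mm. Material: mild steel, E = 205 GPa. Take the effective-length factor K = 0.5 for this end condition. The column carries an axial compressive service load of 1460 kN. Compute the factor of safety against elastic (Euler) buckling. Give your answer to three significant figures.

n ≈ 2.80

Inner diameter d_i = 174 − 2×13 = 148.0 mm
I = π(d_o⁴ − d_i⁴)/64 = π(174⁴ − 148.0⁴)/64 = 2.144×10^7 mm⁴
I = 2.144×10^7 mm⁴ = 2.144×10^-5 m⁴
Effective length L_e = K·L = 0.5 × 6.52 = 3.260 m
P_cr = π²EI / L_e² = π² × 205×10⁹ × 2.144×10^-5 / 3.260² = 4.082×10^6 N
Factor of safety n = P_cr / P = 4082.5 / 1460 = 2.80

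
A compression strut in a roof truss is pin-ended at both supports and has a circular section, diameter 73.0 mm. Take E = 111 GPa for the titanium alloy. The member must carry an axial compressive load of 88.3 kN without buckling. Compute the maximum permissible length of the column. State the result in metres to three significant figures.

I = πd⁴/64 = π×73.0⁴/64 = 1.394×10^6 mm⁴
I = 1.394×10^-6 m⁴
At the buckling limit P_cr = P = 8.830×10^4 N
From P_cr = π²EI/(K·L)²:  L = (1/K)·√(π²EI/P_cr) = (1/1)·√(π²×1.11×10^11×1.394×10^-6/8.830×10^4)
L = 4.16 m

L_max ≈ 4.16 m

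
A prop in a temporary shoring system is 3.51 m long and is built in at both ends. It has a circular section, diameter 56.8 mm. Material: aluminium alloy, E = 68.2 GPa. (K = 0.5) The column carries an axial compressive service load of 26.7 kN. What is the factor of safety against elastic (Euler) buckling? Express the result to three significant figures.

I = πd⁴/64 = π×56.8⁴/64 = 5.109×10^5 mm⁴
I = 5.109×10^5 mm⁴ = 5.109×10^-7 m⁴
Effective length L_e = K·L = 0.5 × 3.51 = 1.755 m
P_cr = π²EI / L_e² = π² × 68.2×10⁹ × 5.109×10^-7 / 1.755² = 1.117×10^5 N
Factor of safety n = P_cr / P = 111.66 / 26.7 = 4.18

n ≈ 4.18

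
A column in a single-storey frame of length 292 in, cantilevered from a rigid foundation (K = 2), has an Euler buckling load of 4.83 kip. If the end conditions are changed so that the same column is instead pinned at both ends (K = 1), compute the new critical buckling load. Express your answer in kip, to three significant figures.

P_cr ≈ 19.3 kip

P_cr ∝ 1/K², so P_cr,new = P_cr,old × (K_old/K_new)² = 4.83 × (2/1)²
= 4.83 × 4.000 = 19.3 kip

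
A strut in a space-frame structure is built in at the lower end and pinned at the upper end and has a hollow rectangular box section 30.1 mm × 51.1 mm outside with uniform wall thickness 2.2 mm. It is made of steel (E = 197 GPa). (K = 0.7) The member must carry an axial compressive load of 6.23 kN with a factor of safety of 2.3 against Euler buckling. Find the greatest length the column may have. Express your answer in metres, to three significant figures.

Inner dimensions: h_i = 51.1 − 2×2.2 = 46.70 mm, b_i = 30.1 − 2×2.2 = 25.70 mm
Weak-axis I_min = (h_o·b_o³ − h_i·b_i³)/12 with b_o = 30.1, b_i = 25.70 mm (shorter outer/inner sides).
I_min = (51.1×30.1³ − 46.70×25.70³)/12 = 5.007×10^4 mm⁴
I = 5.007×10^-8 m⁴
Required critical load P_cr = n·P = 2.3 × 6.23 = 14.33 kN = 1.433×10^4 N
From P_cr = π²EI/(K·L)²:  L = (1/K)·√(π²EI/P_cr) = (1/0.7)·√(π²×1.97×10^11×5.007×10^-8/1.433×10^4)
L = 3.72 m

L_max ≈ 3.72 m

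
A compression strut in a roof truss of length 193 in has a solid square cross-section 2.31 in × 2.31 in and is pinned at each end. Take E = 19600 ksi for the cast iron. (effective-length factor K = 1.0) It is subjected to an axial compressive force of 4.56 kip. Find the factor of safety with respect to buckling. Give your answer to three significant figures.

n ≈ 2.70

I = a⁴/12 = 2.31⁴/12 = 2.373 in⁴
Effective length L_e = K·L = 1 × 193 = 193.0 in
P_cr = π²EI / L_e² = π² × 19600×10³ × 2.373 / 193.0² = 1.232×10^4 lb
Factor of safety n = P_cr / P = 12.323 / 4.56 = 2.70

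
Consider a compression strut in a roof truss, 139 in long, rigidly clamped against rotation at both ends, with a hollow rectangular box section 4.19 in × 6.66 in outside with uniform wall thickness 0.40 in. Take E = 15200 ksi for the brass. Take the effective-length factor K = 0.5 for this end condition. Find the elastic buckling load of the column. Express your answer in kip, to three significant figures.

Inner dimensions: h_i = 6.66 − 2×0.40 = 5.860 in, b_i = 4.19 − 2×0.40 = 3.390 in
Weak-axis I_min = (h_o·b_o³ − h_i·b_i³)/12 with b_o = 4.19, b_i = 3.390 in (shorter outer/inner sides).
I_min = (6.66×4.19³ − 5.860×3.390³)/12 = 21.80 in⁴
Effective length L_e = K·L = 0.5 × 139 = 69.50 in
P_cr = π²EI / L_e² = π² × 15200×10³ × 21.80 / 69.50² = 6.771×10^5 lb

P_cr ≈ 677 kip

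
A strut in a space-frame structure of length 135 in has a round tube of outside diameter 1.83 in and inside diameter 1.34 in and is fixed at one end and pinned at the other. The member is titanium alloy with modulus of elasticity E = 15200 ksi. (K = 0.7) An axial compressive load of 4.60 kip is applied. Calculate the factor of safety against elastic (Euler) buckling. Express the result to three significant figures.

n ≈ 1.43

d_o = 1.83 in, d_i = 1.34 in
I = π(d_o⁴ − d_i⁴)/64 = π(1.83⁴ − 1.340⁴)/64 = 0.3923 in⁴
Effective length L_e = K·L = 0.7 × 135 = 94.50 in
P_cr = π²EI / L_e² = π² × 15200×10³ × 0.3923 / 94.50² = 6.589×10^3 lb
Factor of safety n = P_cr / P = 6.5894 / 4.60 = 1.43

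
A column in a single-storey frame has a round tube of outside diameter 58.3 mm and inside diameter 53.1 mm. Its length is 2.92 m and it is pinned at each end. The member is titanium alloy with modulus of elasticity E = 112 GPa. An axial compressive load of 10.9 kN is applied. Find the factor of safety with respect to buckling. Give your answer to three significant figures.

n ≈ 2.10

d_o = 58.3 mm, d_i = 53.1 mm
I = π(d_o⁴ − d_i⁴)/64 = π(58.3⁴ − 53.10⁴)/64 = 1.768×10^5 mm⁴
I = 1.768×10^5 mm⁴ = 1.768×10^-7 m⁴
Effective length L_e = K·L = 1 × 2.92 = 2.920 m
P_cr = π²EI / L_e² = π² × 112×10⁹ × 1.768×10^-7 / 2.920² = 2.292×10^4 N
Factor of safety n = P_cr / P = 22.924 / 10.9 = 2.10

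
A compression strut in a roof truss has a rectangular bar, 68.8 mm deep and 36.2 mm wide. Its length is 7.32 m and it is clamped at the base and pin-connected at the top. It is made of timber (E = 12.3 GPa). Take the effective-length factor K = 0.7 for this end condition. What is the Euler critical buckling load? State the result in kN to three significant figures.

P_cr ≈ 1.26 kN

Buckling occurs about the weak axis: I_min = h·b³/12 with b = 36.2 mm (the shorter side).
I_min = 68.8×36.2³/12 = 2.720×10^5 mm⁴
I = 2.720×10^5 mm⁴ = 2.720×10^-7 m⁴
Effective length L_e = K·L = 0.7 × 7.32 = 5.124 m
P_cr = π²EI / L_e² = π² × 12.3×10⁹ × 2.720×10^-7 / 5.124² = 1.258×10^3 N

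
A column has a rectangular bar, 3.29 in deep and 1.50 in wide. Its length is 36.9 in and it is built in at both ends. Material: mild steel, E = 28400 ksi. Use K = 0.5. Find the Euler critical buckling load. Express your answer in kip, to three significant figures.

Buckling occurs about the weak axis: I_min = h·b³/12 with b = 1.50 in (the shorter side).
I_min = 3.29×1.50³/12 = 0.9253 in⁴
Effective length L_e = K·L = 0.5 × 36.9 = 18.45 in
P_cr = π²EI / L_e² = π² × 28400×10³ × 0.9253 / 18.45² = 7.619×10^5 lb

P_cr ≈ 762 kip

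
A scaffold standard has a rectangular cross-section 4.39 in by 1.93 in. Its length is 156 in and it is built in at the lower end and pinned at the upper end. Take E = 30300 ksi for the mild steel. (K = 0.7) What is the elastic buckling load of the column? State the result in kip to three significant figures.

Buckling occurs about the weak axis: I_min = h·b³/12 with b = 1.93 in (the shorter side).
I_min = 4.39×1.93³/12 = 2.630 in⁴
Effective length L_e = K·L = 0.7 × 156 = 109.2 in
P_cr = π²EI / L_e² = π² × 30300×10³ × 2.630 / 109.2² = 6.596×10^4 lb

P_cr ≈ 66.0 kip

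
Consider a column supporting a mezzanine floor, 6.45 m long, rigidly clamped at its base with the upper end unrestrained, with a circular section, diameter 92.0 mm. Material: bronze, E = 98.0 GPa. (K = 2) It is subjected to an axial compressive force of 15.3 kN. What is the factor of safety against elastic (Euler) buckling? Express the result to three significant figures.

I = πd⁴/64 = π×92.0⁴/64 = 3.517×10^6 mm⁴
I = 3.517×10^6 mm⁴ = 3.517×10^-6 m⁴
Effective length L_e = K·L = 2 × 6.45 = 12.90 m
P_cr = π²EI / L_e² = π² × 98.0×10⁹ × 3.517×10^-6 / 12.90² = 2.044×10^4 N
Factor of safety n = P_cr / P = 20.439 / 15.3 = 1.34

n ≈ 1.34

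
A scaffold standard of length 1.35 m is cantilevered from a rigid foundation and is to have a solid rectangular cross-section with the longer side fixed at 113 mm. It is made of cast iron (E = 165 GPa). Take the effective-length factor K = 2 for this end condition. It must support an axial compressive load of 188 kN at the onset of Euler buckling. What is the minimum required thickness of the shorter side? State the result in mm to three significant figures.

L_e = K·L = 2 × 1.35 = 2.700 m
Required I = P_cr·L_e²/(π²E) = 1.880×10^5 × 2.700² / (π² × 1.65×10^11) = 8.416×10^-7 m⁴
I_req = 8.416×10^5 mm⁴
Rectangle, weak axis: I_min = h·b³/12 with h = 113 mm fixed  ⇒  b = (12I/h)^(1/3) = 44.7 mm

b ≈ 44.7 mm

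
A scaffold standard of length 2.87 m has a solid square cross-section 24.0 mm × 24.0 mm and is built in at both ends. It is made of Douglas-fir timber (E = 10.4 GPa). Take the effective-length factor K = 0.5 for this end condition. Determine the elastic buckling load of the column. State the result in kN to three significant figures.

P_cr ≈ 1.38 kN

I = a⁴/12 = 24.0⁴/12 = 2.765×10^4 mm⁴
I = 2.765×10^4 mm⁴ = 2.765×10^-8 m⁴
Effective length L_e = K·L = 0.5 × 2.87 = 1.435 m
P_cr = π²EI / L_e² = π² × 10.4×10⁹ × 2.765×10^-8 / 1.435² = 1.378×10^3 N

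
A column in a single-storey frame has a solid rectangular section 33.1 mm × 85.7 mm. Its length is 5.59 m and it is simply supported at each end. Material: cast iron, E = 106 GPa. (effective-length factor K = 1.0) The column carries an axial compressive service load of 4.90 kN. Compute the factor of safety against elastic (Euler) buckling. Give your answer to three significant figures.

Buckling occurs about the weak axis: I_min = h·b³/12 with b = 33.1 mm (the shorter side).
I_min = 85.7×33.1³/12 = 2.590×10^5 mm⁴
I = 2.590×10^5 mm⁴ = 2.590×10^-7 m⁴
Effective length L_e = K·L = 1 × 5.59 = 5.590 m
P_cr = π²EI / L_e² = π² × 106×10⁹ × 2.590×10^-7 / 5.590² = 8.671×10^3 N
Factor of safety n = P_cr / P = 8.6709 / 4.90 = 1.77

n ≈ 1.77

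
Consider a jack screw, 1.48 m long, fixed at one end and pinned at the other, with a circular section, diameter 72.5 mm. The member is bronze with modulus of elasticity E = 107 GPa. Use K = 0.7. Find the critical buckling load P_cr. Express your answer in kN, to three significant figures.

I = πd⁴/64 = π×72.5⁴/64 = 1.356×10^6 mm⁴
I = 1.356×10^6 mm⁴ = 1.356×10^-6 m⁴
Effective length L_e = K·L = 0.7 × 1.48 = 1.036 m
P_cr = π²EI / L_e² = π² × 107×10⁹ × 1.356×10^-6 / 1.036² = 1.334×10^6 N

P_cr ≈ 1330 kN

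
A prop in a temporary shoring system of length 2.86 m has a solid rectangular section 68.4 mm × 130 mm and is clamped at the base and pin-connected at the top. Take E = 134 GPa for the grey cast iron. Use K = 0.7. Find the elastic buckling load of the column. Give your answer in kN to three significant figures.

Buckling occurs about the weak axis: I_min = h·b³/12 with b = 68.4 mm (the shorter side).
I_min = 130×68.4³/12 = 3.467×10^6 mm⁴
I = 3.467×10^6 mm⁴ = 3.467×10^-6 m⁴
Effective length L_e = K·L = 0.7 × 2.86 = 2.002 m
P_cr = π²EI / L_e² = π² × 134×10⁹ × 3.467×10^-6 / 2.002² = 1.144×10^6 N

P_cr ≈ 1140 kN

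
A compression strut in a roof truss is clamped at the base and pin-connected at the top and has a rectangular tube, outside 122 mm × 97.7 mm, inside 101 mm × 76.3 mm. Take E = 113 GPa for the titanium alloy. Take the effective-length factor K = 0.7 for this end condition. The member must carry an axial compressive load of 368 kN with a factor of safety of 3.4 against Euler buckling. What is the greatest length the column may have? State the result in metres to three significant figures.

Weak-axis I_min = (h_o·b_o³ − h_i·b_i³)/12 with b_o = 97.7, b_i = 76.30 mm (shorter outer/inner sides).
I_min = (122×97.7³ − 101.0×76.30³)/12 = 5.743×10^6 mm⁴
I = 5.743×10^-6 m⁴
Required critical load P_cr = n·P = 3.4 × 368 = 1251 kN = 1.251×10^6 N
From P_cr = π²EI/(K·L)²:  L = (1/K)·√(π²EI/P_cr) = (1/0.7)·√(π²×1.13×10^11×5.743×10^-6/1.251×10^6)
L = 3.23 m

L_max ≈ 3.23 m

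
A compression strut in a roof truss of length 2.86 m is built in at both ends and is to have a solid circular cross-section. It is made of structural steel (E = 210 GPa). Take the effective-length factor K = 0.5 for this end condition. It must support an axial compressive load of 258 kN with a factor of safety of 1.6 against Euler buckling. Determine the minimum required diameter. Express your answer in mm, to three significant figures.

d ≈ 53.7 mm

Required P_cr = n·P = 1.6 × 258 = 412.8 kN
L_e = K·L = 0.5 × 2.86 = 1.430 m
Required I = P_cr·L_e²/(π²E) = 4.128×10^5 × 1.430² / (π² × 2.10×10^11) = 4.073×10^-7 m⁴
I_req = 4.073×10^5 mm⁴
Solid circle: I = πd⁴/64  ⇒  d = (64I/π)^(1/4) = (64×4.073×10^5/π)^(1/4) = 53.7 mm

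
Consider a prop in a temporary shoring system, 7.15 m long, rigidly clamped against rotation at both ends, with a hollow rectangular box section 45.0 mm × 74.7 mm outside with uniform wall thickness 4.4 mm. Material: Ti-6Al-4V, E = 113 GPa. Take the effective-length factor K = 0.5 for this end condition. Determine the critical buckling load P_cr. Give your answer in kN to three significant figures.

Inner dimensions: h_i = 74.7 − 2×4.4 = 65.90 mm, b_i = 45.0 − 2×4.4 = 36.20 mm
Weak-axis I_min = (h_o·b_o³ − h_i·b_i³)/12 with b_o = 45.0, b_i = 36.20 mm (shorter outer/inner sides).
I_min = (74.7×45.0³ − 65.90×36.20³)/12 = 3.067×10^5 mm⁴
I = 3.067×10^5 mm⁴ = 3.067×10^-7 m⁴
Effective length L_e = K·L = 0.5 × 7.15 = 3.575 m
P_cr = π²EI / L_e² = π² × 113×10⁹ × 3.067×10^-7 / 3.575² = 2.677×10^4 N

P_cr ≈ 26.8 kN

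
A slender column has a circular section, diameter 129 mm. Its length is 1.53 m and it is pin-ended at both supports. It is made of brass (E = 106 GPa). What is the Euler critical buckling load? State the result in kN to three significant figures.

I = πd⁴/64 = π×129⁴/64 = 1.359×10^7 mm⁴
I = 1.359×10^7 mm⁴ = 1.359×10^-5 m⁴
Effective length L_e = K·L = 1 × 1.53 = 1.530 m
P_cr = π²EI / L_e² = π² × 106×10⁹ × 1.359×10^-5 / 1.530² = 6.075×10^6 N

P_cr ≈ 6080 kN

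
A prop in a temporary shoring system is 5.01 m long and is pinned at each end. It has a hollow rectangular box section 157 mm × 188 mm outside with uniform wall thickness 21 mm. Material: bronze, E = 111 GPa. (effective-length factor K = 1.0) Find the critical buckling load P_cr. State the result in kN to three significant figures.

Inner dimensions: h_i = 188 − 2×21 = 146.0 mm, b_i = 157 − 2×21 = 115.0 mm
Weak-axis I_min = (h_o·b_o³ − h_i·b_i³)/12 with b_o = 157, b_i = 115.0 mm (shorter outer/inner sides).
I_min = (188×157³ − 146.0×115.0³)/12 = 4.212×10^7 mm⁴
I = 4.212×10^7 mm⁴ = 4.212×10^-5 m⁴
Effective length L_e = K·L = 1 × 5.01 = 5.010 m
P_cr = π²EI / L_e² = π² × 111×10⁹ × 4.212×10^-5 / 5.010² = 1.839×10^6 N

P_cr ≈ 1840 kN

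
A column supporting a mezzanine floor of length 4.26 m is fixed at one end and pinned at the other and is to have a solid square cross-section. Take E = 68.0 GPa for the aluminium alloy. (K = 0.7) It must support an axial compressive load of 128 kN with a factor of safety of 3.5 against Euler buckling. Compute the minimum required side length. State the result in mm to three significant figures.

Required P_cr = n·P = 3.5 × 128 = 448.0 kN
L_e = K·L = 0.7 × 4.26 = 2.982 m
Required I = P_cr·L_e²/(π²E) = 4.480×10^5 × 2.982² / (π² × 6.80×10^10) = 5.936×10^-6 m⁴
I_req = 5.936×10^6 mm⁴
Solid square: I = a⁴/12  ⇒  a = (12I)^(1/4) = (12×5.936×10^6)^(1/4) = 91.9 mm

a ≈ 91.9 mm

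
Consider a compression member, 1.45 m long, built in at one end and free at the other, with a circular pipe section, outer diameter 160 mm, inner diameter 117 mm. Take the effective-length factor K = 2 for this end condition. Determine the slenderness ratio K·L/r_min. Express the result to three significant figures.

λ ≈ 58.5

d_o = 160 mm, d_i = 117 mm
I = π(d_o⁴ − d_i⁴)/64 = π(160⁴ − 117.0⁴)/64 = 2.297×10^7 mm⁴
A = 9.355×10^3 mm²;  r_min = √(I/A) = √(2.297×10^7/9.355×10^3) = 49.55 mm
L_e = K·L = 2 × 1.45 m = 2.900 m = 2900.0 mm
λ = L_e / r_min = 2900.0 / 49.55 = 58.5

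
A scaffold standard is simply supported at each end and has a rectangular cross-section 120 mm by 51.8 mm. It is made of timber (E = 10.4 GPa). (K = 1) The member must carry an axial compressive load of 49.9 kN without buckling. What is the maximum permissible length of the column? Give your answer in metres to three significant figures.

L_max ≈ 1.69 m

Buckling occurs about the weak axis: I_min = h·b³/12 with b = 51.8 mm (the shorter side).
I_min = 120×51.8³/12 = 1.390×10^6 mm⁴
I = 1.390×10^-6 m⁴
At the buckling limit P_cr = P = 4.990×10^4 N
From P_cr = π²EI/(K·L)²:  L = (1/K)·√(π²EI/P_cr) = (1/1)·√(π²×1.04×10^10×1.390×10^-6/4.990×10^4)
L = 1.69 m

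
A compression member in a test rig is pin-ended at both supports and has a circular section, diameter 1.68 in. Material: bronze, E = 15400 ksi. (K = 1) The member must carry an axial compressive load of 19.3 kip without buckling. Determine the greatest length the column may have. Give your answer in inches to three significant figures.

L_max ≈ 55.5 in

I = πd⁴/64 = π×1.68⁴/64 = 0.3910 in⁴
At the buckling limit P_cr = P = 1.930×10^4 lb
From P_cr = π²EI/(K·L)²:  L = (1/K)·√(π²EI/P_cr) = (1/1)·√(π²×1.54×10^7×0.3910/1.930×10^4)
L = 55.5 in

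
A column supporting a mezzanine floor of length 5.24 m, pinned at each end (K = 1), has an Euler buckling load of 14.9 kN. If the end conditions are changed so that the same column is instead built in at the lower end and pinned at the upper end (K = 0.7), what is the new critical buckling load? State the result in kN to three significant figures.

P_cr ∝ 1/K², so P_cr,new = P_cr,old × (K_old/K_new)² = 14.9 × (1/0.7)²
= 14.9 × 2.041 = 30.4 kN

P_cr ≈ 30.4 kN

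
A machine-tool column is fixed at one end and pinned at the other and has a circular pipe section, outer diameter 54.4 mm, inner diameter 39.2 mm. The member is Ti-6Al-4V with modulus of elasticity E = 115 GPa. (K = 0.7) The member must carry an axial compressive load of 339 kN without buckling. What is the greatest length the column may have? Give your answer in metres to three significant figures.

d_o = 54.4 mm, d_i = 39.2 mm
I = π(d_o⁴ − d_i⁴)/64 = π(54.4⁴ − 39.20⁴)/64 = 3.140×10^5 mm⁴
I = 3.140×10^-7 m⁴
At the buckling limit P_cr = P = 3.390×10^5 N
From P_cr = π²EI/(K·L)²:  L = (1/K)·√(π²EI/P_cr) = (1/0.7)·√(π²×1.15×10^11×3.140×10^-7/3.390×10^5)
L = 1.46 m

L_max ≈ 1.46 m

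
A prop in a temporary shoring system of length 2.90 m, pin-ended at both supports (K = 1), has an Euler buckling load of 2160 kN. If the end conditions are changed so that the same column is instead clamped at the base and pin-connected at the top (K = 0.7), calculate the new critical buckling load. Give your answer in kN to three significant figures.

P_cr ≈ 4410 kN

P_cr ∝ 1/K², so P_cr,new = P_cr,old × (K_old/K_new)² = 2160 × (1/0.7)²
= 2160 × 2.041 = 4410 kN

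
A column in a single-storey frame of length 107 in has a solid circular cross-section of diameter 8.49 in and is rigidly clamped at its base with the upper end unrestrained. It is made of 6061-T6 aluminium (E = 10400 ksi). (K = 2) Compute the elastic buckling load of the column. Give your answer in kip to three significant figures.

I = πd⁴/64 = π×8.49⁴/64 = 255.0 in⁴
Effective length L_e = K·L = 2 × 107 = 214.0 in
P_cr = π²EI / L_e² = π² × 10400×10³ × 255.0 / 214.0² = 5.716×10^5 lb

P_cr ≈ 572 kip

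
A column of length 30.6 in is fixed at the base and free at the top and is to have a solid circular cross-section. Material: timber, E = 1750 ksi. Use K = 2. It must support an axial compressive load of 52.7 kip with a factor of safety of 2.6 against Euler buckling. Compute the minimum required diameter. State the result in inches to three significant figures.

d ≈ 4.96 in

Required P_cr = n·P = 2.6 × 52.7 = 137.0 kip
L_e = K·L = 2 × 30.6 = 61.20 in
Required I = P_cr·L_e²/(π²E) = 1.370×10^5 × 61.20² / (π² × 1.75×10^6) = 29.71 in⁴
Solid circle: I = πd⁴/64  ⇒  d = (64I/π)^(1/4) = (64×29.71/π)^(1/4) = 4.96 in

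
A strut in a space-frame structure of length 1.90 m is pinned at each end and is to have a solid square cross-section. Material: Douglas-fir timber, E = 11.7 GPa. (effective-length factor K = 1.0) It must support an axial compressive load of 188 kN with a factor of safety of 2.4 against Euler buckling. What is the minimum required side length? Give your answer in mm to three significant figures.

a ≈ 114 mm

Required P_cr = n·P = 2.4 × 188 = 451.2 kN
L_e = K·L = 1 × 1.90 = 1.900 m
Required I = P_cr·L_e²/(π²E) = 4.512×10^5 × 1.900² / (π² × 1.17×10^10) = 1.411×10^-5 m⁴
I_req = 1.411×10^7 mm⁴
Solid square: I = a⁴/12  ⇒  a = (12I)^(1/4) = (12×1.411×10^7)^(1/4) = 114 mm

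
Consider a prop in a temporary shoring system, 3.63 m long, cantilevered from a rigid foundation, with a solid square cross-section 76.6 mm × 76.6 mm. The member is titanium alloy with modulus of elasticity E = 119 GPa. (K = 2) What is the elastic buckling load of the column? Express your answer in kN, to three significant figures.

I = a⁴/12 = 76.6⁴/12 = 2.869×10^6 mm⁴
I = 2.869×10^6 mm⁴ = 2.869×10^-6 m⁴
Effective length L_e = K·L = 2 × 3.63 = 7.260 m
P_cr = π²EI / L_e² = π² × 119×10⁹ × 2.869×10^-6 / 7.260² = 6.393×10^4 N

P_cr ≈ 63.9 kN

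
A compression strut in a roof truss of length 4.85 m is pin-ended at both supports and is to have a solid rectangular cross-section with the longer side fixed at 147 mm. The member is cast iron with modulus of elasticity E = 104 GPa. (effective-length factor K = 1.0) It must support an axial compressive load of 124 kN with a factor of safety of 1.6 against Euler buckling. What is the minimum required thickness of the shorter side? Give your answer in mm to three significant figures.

Required P_cr = n·P = 1.6 × 124 = 198.4 kN
L_e = K·L = 1 × 4.85 = 4.850 m
Required I = P_cr·L_e²/(π²E) = 1.984×10^5 × 4.850² / (π² × 1.04×10^11) = 4.547×10^-6 m⁴
I_req = 4.547×10^6 mm⁴
Rectangle, weak axis: I_min = h·b³/12 with h = 147 mm fixed  ⇒  b = (12I/h)^(1/3) = 71.9 mm

b ≈ 71.9 mm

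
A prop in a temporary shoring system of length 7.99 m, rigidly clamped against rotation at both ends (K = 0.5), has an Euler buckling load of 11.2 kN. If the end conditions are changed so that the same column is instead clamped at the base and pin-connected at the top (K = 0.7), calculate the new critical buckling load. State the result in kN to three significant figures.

P_cr ∝ 1/K², so P_cr,new = P_cr,old × (K_old/K_new)² = 11.2 × (0.5/0.7)²
= 11.2 × 0.5102 = 5.71 kN

P_cr ≈ 5.71 kN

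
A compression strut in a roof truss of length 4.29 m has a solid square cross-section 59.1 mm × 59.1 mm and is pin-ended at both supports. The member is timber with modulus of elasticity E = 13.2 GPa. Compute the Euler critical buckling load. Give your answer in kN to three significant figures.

P_cr ≈ 7.20 kN

I = a⁴/12 = 59.1⁴/12 = 1.017×10^6 mm⁴
I = 1.017×10^6 mm⁴ = 1.017×10^-6 m⁴
Effective length L_e = K·L = 1 × 4.29 = 4.290 m
P_cr = π²EI / L_e² = π² × 13.2×10⁹ × 1.017×10^-6 / 4.290² = 7.197×10^3 N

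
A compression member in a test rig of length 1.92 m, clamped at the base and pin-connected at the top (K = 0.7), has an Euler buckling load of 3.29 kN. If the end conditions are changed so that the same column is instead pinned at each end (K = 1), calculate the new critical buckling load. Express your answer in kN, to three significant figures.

P_cr ∝ 1/K², so P_cr,new = P_cr,old × (K_old/K_new)² = 3.29 × (0.7/1)²
= 3.29 × 0.4900 = 1.61 kN

P_cr ≈ 1.61 kN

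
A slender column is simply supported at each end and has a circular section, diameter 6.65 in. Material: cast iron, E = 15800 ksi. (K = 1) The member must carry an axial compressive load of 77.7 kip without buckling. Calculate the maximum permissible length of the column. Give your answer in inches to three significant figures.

L_max ≈ 439 in

I = πd⁴/64 = π×6.65⁴/64 = 96.00 in⁴
At the buckling limit P_cr = P = 7.770×10^4 lb
From P_cr = π²EI/(K·L)²:  L = (1/K)·√(π²EI/P_cr) = (1/1)·√(π²×1.58×10^7×96.00/7.770×10^4)
L = 439 in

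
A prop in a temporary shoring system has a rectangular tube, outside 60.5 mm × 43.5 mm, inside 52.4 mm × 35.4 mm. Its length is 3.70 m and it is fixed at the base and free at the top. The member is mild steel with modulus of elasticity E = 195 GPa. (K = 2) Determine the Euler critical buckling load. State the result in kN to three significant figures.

P_cr ≈ 7.78 kN

Weak-axis I_min = (h_o·b_o³ − h_i·b_i³)/12 with b_o = 43.5, b_i = 35.40 mm (shorter outer/inner sides).
I_min = (60.5×43.5³ − 52.40×35.40³)/12 = 2.213×10^5 mm⁴
I = 2.213×10^5 mm⁴ = 2.213×10^-7 m⁴
Effective length L_e = K·L = 2 × 3.70 = 7.400 m
P_cr = π²EI / L_e² = π² × 195×10⁹ × 2.213×10^-7 / 7.400² = 7.777×10^3 N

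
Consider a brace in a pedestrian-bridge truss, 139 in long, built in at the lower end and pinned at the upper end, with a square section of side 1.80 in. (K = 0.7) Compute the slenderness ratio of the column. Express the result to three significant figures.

I = a⁴/12 = 1.80⁴/12 = 0.8748 in⁴
A = 3.240 in²;  r_min = √(I/A) = √(0.8748/3.240) = 0.5196 in
L_e = K·L = 0.7 × 139 = 97.30 in
λ = L_e / r_min = 97.300 / 0.5196 = 187

λ ≈ 187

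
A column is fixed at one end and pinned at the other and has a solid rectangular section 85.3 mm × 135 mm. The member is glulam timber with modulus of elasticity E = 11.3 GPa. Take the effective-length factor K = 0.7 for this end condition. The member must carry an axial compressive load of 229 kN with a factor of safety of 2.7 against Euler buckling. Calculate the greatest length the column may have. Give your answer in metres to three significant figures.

L_max ≈ 1.60 m

Buckling occurs about the weak axis: I_min = h·b³/12 with b = 85.3 mm (the shorter side).
I_min = 135×85.3³/12 = 6.982×10^6 mm⁴
I = 6.982×10^-6 m⁴
Required critical load P_cr = n·P = 2.7 × 229 = 618.3 kN = 6.183×10^5 N
From P_cr = π²EI/(K·L)²:  L = (1/K)·√(π²EI/P_cr) = (1/0.7)·√(π²×1.13×10^10×6.982×10^-6/6.183×10^5)
L = 1.60 m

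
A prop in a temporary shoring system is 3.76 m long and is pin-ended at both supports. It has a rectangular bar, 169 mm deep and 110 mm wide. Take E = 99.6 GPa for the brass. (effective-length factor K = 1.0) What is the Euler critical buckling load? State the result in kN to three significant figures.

P_cr ≈ 1300 kN

Buckling occurs about the weak axis: I_min = h·b³/12 with b = 110 mm (the shorter side).
I_min = 169×110³/12 = 1.874×10^7 mm⁴
I = 1.874×10^7 mm⁴ = 1.874×10^-5 m⁴
Effective length L_e = K·L = 1 × 3.76 = 3.760 m
P_cr = π²EI / L_e² = π² × 99.6×10⁹ × 1.874×10^-5 / 3.760² = 1.303×10^6 N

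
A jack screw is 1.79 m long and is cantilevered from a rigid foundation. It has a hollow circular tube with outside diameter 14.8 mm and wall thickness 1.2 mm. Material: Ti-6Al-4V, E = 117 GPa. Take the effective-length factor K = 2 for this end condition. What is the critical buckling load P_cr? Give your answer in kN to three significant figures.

P_cr ≈ 0.108 kN

Inner diameter d_i = 14.8 − 2×1.2 = 12.40 mm
I = π(d_o⁴ − d_i⁴)/64 = π(14.8⁴ − 12.40⁴)/64 = 1.195×10^3 mm⁴
I = 1.195×10^3 mm⁴ = 1.195×10^-9 m⁴
Effective length L_e = K·L = 2 × 1.79 = 3.580 m
P_cr = π²EI / L_e² = π² × 117×10⁹ × 1.195×10^-9 / 3.580² = 107.6 N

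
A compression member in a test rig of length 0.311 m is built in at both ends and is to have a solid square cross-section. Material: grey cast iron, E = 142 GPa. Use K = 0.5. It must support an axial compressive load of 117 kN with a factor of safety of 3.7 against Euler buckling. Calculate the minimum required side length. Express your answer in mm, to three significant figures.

Required P_cr = n·P = 3.7 × 117 = 432.9 kN
L_e = K·L = 0.5 × 0.311 = 0.1555 m
Required I = P_cr·L_e²/(π²E) = 4.329×10^5 × 0.1555² / (π² × 1.42×10^11) = 7.469×10^-9 m⁴
I_req = 7.469×10^3 mm⁴
Solid square: I = a⁴/12  ⇒  a = (12I)^(1/4) = (12×7.469×10^3)^(1/4) = 17.3 mm

a ≈ 17.3 mm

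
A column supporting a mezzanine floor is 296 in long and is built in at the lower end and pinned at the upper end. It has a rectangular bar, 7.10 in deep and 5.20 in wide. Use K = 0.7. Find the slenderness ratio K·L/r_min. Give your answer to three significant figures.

λ ≈ 138

For a rectangle r_min = b/√12 = 5.20/√12 = 1.501 in
L_e = K·L = 0.7 × 296 = 207.2 in
λ = L_e / r_min = 207.20 / 1.501 = 138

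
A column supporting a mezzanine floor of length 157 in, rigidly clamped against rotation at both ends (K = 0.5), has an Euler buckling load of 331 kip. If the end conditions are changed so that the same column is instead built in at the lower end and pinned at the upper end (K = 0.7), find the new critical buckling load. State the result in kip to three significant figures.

P_cr ≈ 169 kip

P_cr ∝ 1/K², so P_cr,new = P_cr,old × (K_old/K_new)² = 331 × (0.5/0.7)²
= 331 × 0.5102 = 169 kip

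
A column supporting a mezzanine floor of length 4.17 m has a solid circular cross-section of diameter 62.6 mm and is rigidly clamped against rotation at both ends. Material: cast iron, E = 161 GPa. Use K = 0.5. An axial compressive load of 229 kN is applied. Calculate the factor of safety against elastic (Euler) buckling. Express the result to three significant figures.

I = πd⁴/64 = π×62.6⁴/64 = 7.538×10^5 mm⁴
I = 7.538×10^5 mm⁴ = 7.538×10^-7 m⁴
Effective length L_e = K·L = 0.5 × 4.17 = 2.085 m
P_cr = π²EI / L_e² = π² × 161×10⁹ × 7.538×10^-7 / 2.085² = 2.755×10^5 N
Factor of safety n = P_cr / P = 275.54 / 229 = 1.20

n ≈ 1.20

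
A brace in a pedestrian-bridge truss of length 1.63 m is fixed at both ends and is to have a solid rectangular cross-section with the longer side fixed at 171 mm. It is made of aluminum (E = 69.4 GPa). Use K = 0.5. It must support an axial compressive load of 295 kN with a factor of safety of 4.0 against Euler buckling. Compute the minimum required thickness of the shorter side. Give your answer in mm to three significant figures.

b ≈ 43.1 mm

Required P_cr = n·P = 4.0 × 295 = 1180 kN
L_e = K·L = 0.5 × 1.63 = 0.8150 m
Required I = P_cr·L_e²/(π²E) = 1.180×10^6 × 0.8150² / (π² × 6.94×10^10) = 1.144×10^-6 m⁴
I_req = 1.144×10^6 mm⁴
Rectangle, weak axis: I_min = h·b³/12 with h = 171 mm fixed  ⇒  b = (12I/h)^(1/3) = 43.1 mm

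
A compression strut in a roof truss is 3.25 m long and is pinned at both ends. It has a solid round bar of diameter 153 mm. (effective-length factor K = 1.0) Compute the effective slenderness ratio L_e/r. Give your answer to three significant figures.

λ ≈ 85.0

I = πd⁴/64 = π×153⁴/64 = 2.690×10^7 mm⁴
A = 1.839×10^4 mm²;  r_min = √(I/A) = √(2.690×10^7/1.839×10^4) = 38.25 mm
L_e = K·L = 1 × 3.25 m = 3.250 m = 3250.0 mm
λ = L_e / r_min = 3250.0 / 38.25 = 85.0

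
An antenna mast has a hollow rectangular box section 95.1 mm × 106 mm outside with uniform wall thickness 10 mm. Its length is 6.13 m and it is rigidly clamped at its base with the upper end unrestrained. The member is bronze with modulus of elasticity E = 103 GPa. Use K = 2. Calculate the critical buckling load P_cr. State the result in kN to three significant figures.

P_cr ≈ 30.9 kN

Inner dimensions: h_i = 106 − 2×10 = 86.00 mm, b_i = 95.1 − 2×10 = 75.10 mm
Weak-axis I_min = (h_o·b_o³ − h_i·b_i³)/12 with b_o = 95.1, b_i = 75.10 mm (shorter outer/inner sides).
I_min = (106×95.1³ − 86.00×75.10³)/12 = 4.562×10^6 mm⁴
I = 4.562×10^6 mm⁴ = 4.562×10^-6 m⁴
Effective length L_e = K·L = 2 × 6.13 = 12.26 m
P_cr = π²EI / L_e² = π² × 103×10⁹ × 4.562×10^-6 / 12.26² = 3.085×10^4 N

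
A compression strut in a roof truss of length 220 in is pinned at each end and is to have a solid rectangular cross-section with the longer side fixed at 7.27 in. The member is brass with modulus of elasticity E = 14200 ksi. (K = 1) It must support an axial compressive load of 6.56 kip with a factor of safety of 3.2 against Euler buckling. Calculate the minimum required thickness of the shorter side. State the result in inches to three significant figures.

Required P_cr = n·P = 3.2 × 6.56 = 20.99 kip
L_e = K·L = 1 × 220 = 220.0 in
Required I = P_cr·L_e²/(π²E) = 2.099×10^4 × 220.0² / (π² × 1.42×10^7) = 7.250 in⁴
Rectangle, weak axis: I_min = h·b³/12 with h = 7.27 in fixed  ⇒  b = (12I/h)^(1/3) = 2.29 in

b ≈ 2.29 in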